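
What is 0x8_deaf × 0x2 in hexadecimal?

0x11bd5e

Multiply each base-16 digit by 2, carrying:
  f×2 = 30 → write e carry 1
  a×2+1 = 21 → write 5 carry 1
  e×2+1 = 29 → write d carry 1
  d×2+1 = 27 → write b carry 1
  8×2+1 = 17 → write 1 carry 1
  remaining carry: 1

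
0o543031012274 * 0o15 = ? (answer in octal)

0o11007505206614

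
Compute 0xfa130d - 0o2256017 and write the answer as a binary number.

0xfa130d = 0b111110100001001100001101 in binary.
0o2256017 = 0b10010101110000001111 in binary.
Subtract column by column in base 2:
  1-1 → 0
  0-1 → 1 (borrow)
  1-1-1 → 1 (borrow)
  1-1-1 → 1 (borrow)
  0-0-1 → 1 (borrow)
  0-0-1 → 1 (borrow)
  0-0-1 → 1 (borrow)
  0-0-1 → 1 (borrow)
  1-0-1 → 0
  1-0 → 1
  0-1 → 1 (borrow)
  0-1-1 → 0 (borrow)
  1-1-1 → 1 (borrow)
  0-0-1 → 1 (borrow)
  0-1-1 → 0 (borrow)
  0-0-1 → 1 (borrow)
  0-1-1 → 0 (borrow)
  1-0-1 → 0
  0-0 → 0
  1-1 → 0
  1-0 → 1
  1-0 → 1
  1-0 → 1
  1-0 → 1

0b111100001011011011111110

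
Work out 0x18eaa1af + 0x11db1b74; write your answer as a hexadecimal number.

0x2ac5bd23

Add column by column in base 16, right to left:
  f+4 = 3 carry 1
  a+7+1 = 2 carry 1
  1+b+1 = d
  a+1 = b
  a+b = 5 carry 1
  e+d+1 = c carry 1
  8+1+1 = a
  1+1 = 2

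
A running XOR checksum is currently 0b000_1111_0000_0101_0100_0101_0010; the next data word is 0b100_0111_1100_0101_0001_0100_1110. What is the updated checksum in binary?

0b100100011000000010100011100

XOR bit by bit (1 where the bits differ):
  000111100000101010001010010
^ 100011111000101000101001110
= 100100011000000010100011100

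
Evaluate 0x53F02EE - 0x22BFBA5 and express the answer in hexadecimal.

0x3130749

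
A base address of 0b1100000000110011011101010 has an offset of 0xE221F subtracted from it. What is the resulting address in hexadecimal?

0x17244CB

0b1100000000110011011101010 = 0x18066EA in hexadecimal.
Subtract column by column in base 16:
  A-F → B (borrow)
  E-1-1 → C
  6-2 → 4
  6-2 → 4
  0-E → 2 (borrow)
  8-0-1 → 7
  1-0 → 1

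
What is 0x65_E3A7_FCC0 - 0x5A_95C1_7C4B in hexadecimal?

0xB4DE68075

Subtract column by column in base 16:
  0-B → 5 (borrow)
  C-4-1 → 7
  C-C → 0
  F-7 → 8
  7-1 → 6
  A-C → E (borrow)
  3-5-1 → D (borrow)
  E-9-1 → 4
  5-A → B (borrow)
  6-5-1 → 0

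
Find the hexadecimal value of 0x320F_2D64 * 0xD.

Multiply each base-16 digit by 13, carrying:
  4×13 = 52 → write 4 carry 3
  6×13+3 = 81 → write 1 carry 5
  D×13+5 = 174 → write E carry 10
  2×13+10 = 36 → write 4 carry 2
  F×13+2 = 197 → write 5 carry 12
  0×13+12 = 12 → write C
  2×13 = 26 → write A carry 1
  3×13+1 = 40 → write 8 carry 2
  remaining carry: 2

0x28AC54E14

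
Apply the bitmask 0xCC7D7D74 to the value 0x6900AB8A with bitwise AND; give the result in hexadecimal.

AND each hex digit independently (no carries):
  6&C=4, 9&C=8, 0&7=0, 0&D=0, A&7=2, B&D=9, 8&7=0, A&4=0

0x48002900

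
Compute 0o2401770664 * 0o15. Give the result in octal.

Multiply each base-8 digit by 13, carrying:
  4×13 = 52 → write 4 carry 6
  6×13+6 = 84 → write 4 carry 10
  6×13+10 = 88 → write 0 carry 11
  0×13+11 = 11 → write 3 carry 1
  7×13+1 = 92 → write 4 carry 11
  7×13+11 = 102 → write 6 carry 12
  1×13+12 = 25 → write 1 carry 3
  0×13+3 = 3 → write 3
  4×13 = 52 → write 4 carry 6
  2×13+6 = 32 → write 0 carry 4
  remaining carry: 4

0o40431643044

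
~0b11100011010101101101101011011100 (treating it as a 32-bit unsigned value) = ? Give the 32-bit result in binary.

Invert each bit: 11100011010101101101101011011100 → 00011100101010010010010100100011.

0b00011100101010010010010100100011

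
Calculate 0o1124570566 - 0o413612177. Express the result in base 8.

0o510756367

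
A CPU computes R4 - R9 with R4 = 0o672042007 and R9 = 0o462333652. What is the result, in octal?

0o207506135

Subtract column by column in base 8:
  7-2 → 5
  0-5 → 3 (borrow)
  0-6-1 → 1 (borrow)
  2-3-1 → 6 (borrow)
  4-3-1 → 0
  0-3 → 5 (borrow)
  2-2-1 → 7 (borrow)
  7-6-1 → 0
  6-4 → 2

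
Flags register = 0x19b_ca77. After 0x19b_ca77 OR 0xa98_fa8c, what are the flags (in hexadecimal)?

OR each hex digit independently (no carries):
  1|a=b, 9|9=9, b|8=b, c|f=f, a|a=a, 7|8=f, 7|c=f

0xb9bfaff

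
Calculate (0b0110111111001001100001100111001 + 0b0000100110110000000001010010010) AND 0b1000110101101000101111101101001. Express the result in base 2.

0b100101101000100010101001001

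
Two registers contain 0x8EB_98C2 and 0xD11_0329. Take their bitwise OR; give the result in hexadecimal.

0xDFB9BEB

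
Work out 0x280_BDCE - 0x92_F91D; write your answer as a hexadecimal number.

0x1EDC4B1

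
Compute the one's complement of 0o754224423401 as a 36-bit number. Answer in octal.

0o023553354376

Each oct digit d becomes 7−d:
  7→0, 5→2, 4→3, 2→5, 2→5, 4→3, 4→3, 2→5, 3→4, 4→3, 0→7, 1→6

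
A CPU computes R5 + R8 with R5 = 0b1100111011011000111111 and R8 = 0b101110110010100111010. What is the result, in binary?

Add column by column in base 2, right to left:
  1+0 = 1
  1+1 = 0 carry 1
  1+0+1 = 0 carry 1
  1+1+1 = 1 carry 1
  1+1+1 = 1 carry 1
  1+1+1 = 1 carry 1
  0+0+1 = 1
  0+0 = 0
  0+1 = 1
  1+0 = 1
  1+1 = 0 carry 1
  0+0+1 = 1
  1+0 = 1
  1+1 = 0 carry 1
  0+1+1 = 0 carry 1
  1+0+1 = 0 carry 1
  1+1+1 = 1 carry 1
  1+1+1 = 1 carry 1
  0+1+1 = 0 carry 1
  0+0+1 = 1
  1+1 = 0 carry 1
  1+0+1 = 0 carry 1
  final carry 1

0b10010110001101101111001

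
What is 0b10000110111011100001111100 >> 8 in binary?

0b100001101110111000

Right shift by 8: drop the 8 least-significant bits.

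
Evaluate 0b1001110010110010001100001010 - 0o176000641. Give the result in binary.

0o176000641 = 0b1111110000000000110100001 in binary.
Subtract column by column in base 2:
  0-1 → 1 (borrow)
  1-0-1 → 0
  0-0 → 0
  1-0 → 1
  0-0 → 0
  0-1 → 1 (borrow)
  0-0-1 → 1 (borrow)
  0-1-1 → 0 (borrow)
  1-1-1 → 1 (borrow)
  1-0-1 → 0
  0-0 → 0
  0-0 → 0
  0-0 → 0
  1-0 → 1
  0-0 → 0
  0-0 → 0
  1-0 → 1
  1-0 → 1
  0-0 → 0
  1-1 → 0
  0-1 → 1 (borrow)
  0-1-1 → 0 (borrow)
  1-1-1 → 1 (borrow)
  1-1-1 → 1 (borrow)
  1-1-1 → 1 (borrow)
  0-0-1 → 1 (borrow)
  0-0-1 → 1 (borrow)
  1-0-1 → 0

0b111110100110010000101101001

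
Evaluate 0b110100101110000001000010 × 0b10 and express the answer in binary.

0b1101001011100000010000100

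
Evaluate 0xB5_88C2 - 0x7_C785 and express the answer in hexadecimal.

Subtract column by column in base 16:
  2-5 → D (borrow)
  C-8-1 → 3
  8-7 → 1
  8-C → C (borrow)
  5-7-1 → D (borrow)
  B-0-1 → A

0xADC13D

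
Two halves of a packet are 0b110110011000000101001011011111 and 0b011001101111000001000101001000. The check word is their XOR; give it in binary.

0b101111110111000100001110010111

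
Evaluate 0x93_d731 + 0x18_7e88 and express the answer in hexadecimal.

0xac55b9

Add column by column in base 16, right to left:
  1+8 = 9
  3+8 = b
  7+e = 5 carry 1
  d+7+1 = 5 carry 1
  3+8+1 = c
  9+1 = a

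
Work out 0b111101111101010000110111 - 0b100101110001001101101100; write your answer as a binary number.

Subtract column by column in base 2:
  1-0 → 1
  1-0 → 1
  1-1 → 0
  0-1 → 1 (borrow)
  1-0-1 → 0
  1-1 → 0
  0-1 → 1 (borrow)
  0-0-1 → 1 (borrow)
  0-1-1 → 0 (borrow)
  0-1-1 → 0 (borrow)
  1-0-1 → 0
  0-0 → 0
  1-1 → 0
  0-0 → 0
  1-0 → 1
  1-0 → 1
  1-1 → 0
  1-1 → 0
  1-1 → 0
  0-0 → 0
  1-1 → 0
  1-0 → 1
  1-0 → 1
  1-1 → 0

0b11000001100000011001011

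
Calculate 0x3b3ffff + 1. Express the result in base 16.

0x3b40000

The trailing 4 digits are F (max in base 16), so adding 1 cascades: they roll to 0 and the next digit up increments.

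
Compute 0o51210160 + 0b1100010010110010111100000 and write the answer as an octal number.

0o213473120

0b1100010010110010111100000 = 0o142262740 in octal.
Add column by column in base 8, right to left:
  0+0 = 0
  6+4 = 2 carry 1
  1+7+1 = 1 carry 1
  0+2+1 = 3
  1+6 = 7
  2+2 = 4
  1+2 = 3
  5+4 = 1 carry 1
  0+1+1 = 2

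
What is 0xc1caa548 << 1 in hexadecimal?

0x183954a90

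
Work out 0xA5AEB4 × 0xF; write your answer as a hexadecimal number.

0x9B53C8C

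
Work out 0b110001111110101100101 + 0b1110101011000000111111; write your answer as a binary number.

0b10100111010110110100100

Add column by column in base 2, right to left:
  1+1 = 0 carry 1
  0+1+1 = 0 carry 1
  1+1+1 = 1 carry 1
  0+1+1 = 0 carry 1
  0+1+1 = 0 carry 1
  1+1+1 = 1 carry 1
  1+0+1 = 0 carry 1
  0+0+1 = 1
  1+0 = 1
  0+0 = 0
  1+0 = 1
  1+0 = 1
  1+1 = 0 carry 1
  1+1+1 = 1 carry 1
  1+0+1 = 0 carry 1
  1+1+1 = 1 carry 1
  0+0+1 = 1
  0+1 = 1
  0+0 = 0
  1+1 = 0 carry 1
  1+1+1 = 1 carry 1
  0+1+1 = 0 carry 1
  final carry 1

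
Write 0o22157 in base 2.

Each octal digit is 3 bits: 2=010 2=010 1=001 5=101 7=111.

0b10010001101111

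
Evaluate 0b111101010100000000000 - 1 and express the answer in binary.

The trailing 11 digits are 0, so subtracting 1 borrows through: they become 1 and the next digit up decrements.

0b111101010011111111111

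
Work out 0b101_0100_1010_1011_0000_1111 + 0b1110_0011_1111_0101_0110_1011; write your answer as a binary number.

Add column by column in base 2, right to left:
  1+1 = 0 carry 1
  1+1+1 = 1 carry 1
  1+0+1 = 0 carry 1
  1+1+1 = 1 carry 1
  0+0+1 = 1
  0+1 = 1
  0+1 = 1
  0+0 = 0
  1+1 = 0 carry 1
  1+0+1 = 0 carry 1
  0+1+1 = 0 carry 1
  1+0+1 = 0 carry 1
  0+1+1 = 0 carry 1
  1+1+1 = 1 carry 1
  0+1+1 = 0 carry 1
  1+1+1 = 1 carry 1
  0+1+1 = 0 carry 1
  0+1+1 = 0 carry 1
  1+0+1 = 0 carry 1
  0+0+1 = 1
  1+0 = 1
  0+1 = 1
  1+1 = 0 carry 1
  0+1+1 = 0 carry 1
  final carry 1

0b1001110001010000001111010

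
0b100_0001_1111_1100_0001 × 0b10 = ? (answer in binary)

Multiply each base-2 digit by 2, carrying:
  1×2 = 2 → write 0 carry 1
  0×2+1 = 1 → write 1
  0×2 = 0 → write 0
  0×2 = 0 → write 0
  0×2 = 0 → write 0
  0×2 = 0 → write 0
  1×2 = 2 → write 0 carry 1
  1×2+1 = 3 → write 1 carry 1
  1×2+1 = 3 → write 1 carry 1
  1×2+1 = 3 → write 1 carry 1
  1×2+1 = 3 → write 1 carry 1
  1×2+1 = 3 → write 1 carry 1
  1×2+1 = 3 → write 1 carry 1
  0×2+1 = 1 → write 1
  0×2 = 0 → write 0
  0×2 = 0 → write 0
  0×2 = 0 → write 0
  0×2 = 0 → write 0
  1×2 = 2 → write 0 carry 1
  remaining carry: 1

0b10000011111110000010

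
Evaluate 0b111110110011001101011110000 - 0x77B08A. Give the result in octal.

0b111110110011001101011110000 = 0o766315360 in octal.
0x77B08A = 0o35730212 in octal.
Subtract column by column in base 8:
  0-2 → 6 (borrow)
  6-1-1 → 4
  3-2 → 1
  5-0 → 5
  1-3 → 6 (borrow)
  3-7-1 → 3 (borrow)
  6-5-1 → 0
  6-3 → 3
  7-0 → 7

0o730365146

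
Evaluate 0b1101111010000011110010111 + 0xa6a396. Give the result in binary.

0xa6a396 = 0b101001101010001110010110 in binary.
Add column by column in base 2, right to left:
  1+0 = 1
  1+1 = 0 carry 1
  1+1+1 = 1 carry 1
  0+0+1 = 1
  1+1 = 0 carry 1
  0+0+1 = 1
  0+0 = 0
  1+1 = 0 carry 1
  1+1+1 = 1 carry 1
  1+1+1 = 1 carry 1
  1+0+1 = 0 carry 1
  0+0+1 = 1
  0+0 = 0
  0+1 = 1
  0+0 = 0
  0+1 = 1
  1+0 = 1
  0+1 = 1
  1+1 = 0 carry 1
  1+0+1 = 0 carry 1
  1+0+1 = 0 carry 1
  1+1+1 = 1 carry 1
  0+0+1 = 1
  1+1 = 0 carry 1
  1+0+1 = 0 carry 1
  final carry 1

0b10011000111010101100101101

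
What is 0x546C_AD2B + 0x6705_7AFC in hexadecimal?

Add column by column in base 16, right to left:
  B+C = 7 carry 1
  2+F+1 = 2 carry 1
  D+A+1 = 8 carry 1
  A+7+1 = 2 carry 1
  C+5+1 = 2 carry 1
  6+0+1 = 7
  4+7 = B
  5+6 = B

0xBB722827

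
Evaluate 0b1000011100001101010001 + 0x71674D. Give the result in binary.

0x71674D = 0b11100010110011101001101 in binary.
Add column by column in base 2, right to left:
  1+1 = 0 carry 1
  0+0+1 = 1
  0+1 = 1
  0+1 = 1
  1+0 = 1
  0+0 = 0
  1+1 = 0 carry 1
  0+0+1 = 1
  1+1 = 0 carry 1
  1+1+1 = 1 carry 1
  0+1+1 = 0 carry 1
  0+0+1 = 1
  0+0 = 0
  0+1 = 1
  1+1 = 0 carry 1
  1+0+1 = 0 carry 1
  1+1+1 = 1 carry 1
  0+0+1 = 1
  0+0 = 0
  0+0 = 0
  0+1 = 1
  1+1 = 0 carry 1
  0+1+1 = 0 carry 1
  final carry 1

0b100100110010101010011110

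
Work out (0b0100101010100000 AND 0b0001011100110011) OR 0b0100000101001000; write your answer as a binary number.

0b0100101010100000 AND 0b0001011100110011 = 0b0000001000100000.
Then OR with 0b0100000101001000.

0b100001101101000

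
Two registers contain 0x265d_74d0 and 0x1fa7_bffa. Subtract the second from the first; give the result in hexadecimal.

0x6b5b4d6

Subtract column by column in base 16:
  0-a → 6 (borrow)
  d-f-1 → d (borrow)
  4-f-1 → 4 (borrow)
  7-b-1 → b (borrow)
  d-7-1 → 5
  5-a → b (borrow)
  6-f-1 → 6 (borrow)
  2-1-1 → 0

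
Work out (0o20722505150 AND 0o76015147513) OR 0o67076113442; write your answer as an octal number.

0o20722505150 AND 0o76015147513 = 0o20000105110.
Then OR with 0o67076113442.

0o67076117552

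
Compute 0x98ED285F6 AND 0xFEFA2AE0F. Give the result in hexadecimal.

AND each hex digit independently (no carries):
  9&F=9, 8&E=8, E&F=E, D&A=8, 2&2=2, 8&A=8, 5&E=4, F&0=0, 6&F=6

0x98E828406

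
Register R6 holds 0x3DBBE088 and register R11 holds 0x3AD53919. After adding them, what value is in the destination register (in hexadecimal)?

Add column by column in base 16, right to left:
  8+9 = 1 carry 1
  8+1+1 = A
  0+9 = 9
  E+3 = 1 carry 1
  B+5+1 = 1 carry 1
  B+D+1 = 9 carry 1
  D+A+1 = 8 carry 1
  3+3+1 = 7

0x789119A1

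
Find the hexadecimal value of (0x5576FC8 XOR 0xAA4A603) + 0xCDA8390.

0x1CCE4D5B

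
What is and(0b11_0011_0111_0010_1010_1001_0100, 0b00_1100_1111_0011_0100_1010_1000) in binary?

AND bit by bit (1 only where both bits are 1):
  11001101110010101010010100
& 00110011110011010010101000
= 00000001110010000010000000

0b00000001110010000010000000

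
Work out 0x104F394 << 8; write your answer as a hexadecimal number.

0x104F39400

Shifting left by 8 bits = 2 hex digits: append 2 zeros.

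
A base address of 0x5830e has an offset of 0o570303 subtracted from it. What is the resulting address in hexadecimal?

0x2924b

0o570303 = 0x2f0c3 in hexadecimal.
Subtract column by column in base 16:
  e-3 → b
  0-c → 4 (borrow)
  3-0-1 → 2
  8-f → 9 (borrow)
  5-2-1 → 2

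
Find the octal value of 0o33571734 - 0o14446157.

0o17123555

Subtract column by column in base 8:
  4-7 → 5 (borrow)
  3-5-1 → 5 (borrow)
  7-1-1 → 5
  1-6 → 3 (borrow)
  7-4-1 → 2
  5-4 → 1
  3-4 → 7 (borrow)
  3-1-1 → 1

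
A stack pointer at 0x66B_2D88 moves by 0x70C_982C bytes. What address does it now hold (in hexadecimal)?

0xD77C5B4

Add column by column in base 16, right to left:
  8+C = 4 carry 1
  8+2+1 = B
  D+8 = 5 carry 1
  2+9+1 = C
  B+C = 7 carry 1
  6+0+1 = 7
  6+7 = D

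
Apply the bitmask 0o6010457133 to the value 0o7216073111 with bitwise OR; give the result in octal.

OR each oct digit independently (no carries):
  7|6=7, 2|0=2, 1|1=1, 6|0=6, 0|4=4, 7|5=7, 3|7=7, 1|1=1, 1|3=3, 1|3=3

0o7216477133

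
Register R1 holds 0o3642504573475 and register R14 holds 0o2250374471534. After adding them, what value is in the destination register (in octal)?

Add column by column in base 8, right to left:
  5+4 = 1 carry 1
  7+3+1 = 3 carry 1
  4+5+1 = 2 carry 1
  3+1+1 = 5
  7+7 = 6 carry 1
  5+4+1 = 2 carry 1
  4+4+1 = 1 carry 1
  0+7+1 = 0 carry 1
  5+3+1 = 1 carry 1
  2+0+1 = 3
  4+5 = 1 carry 1
  6+2+1 = 1 carry 1
  3+2+1 = 6

0o6113101265231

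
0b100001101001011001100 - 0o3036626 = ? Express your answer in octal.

0b100001101001011001100 = 0o4151314 in octal.
Subtract column by column in base 8:
  4-6 → 6 (borrow)
  1-2-1 → 6 (borrow)
  3-6-1 → 4 (borrow)
  1-6-1 → 2 (borrow)
  5-3-1 → 1
  1-0 → 1
  4-3 → 1

0o1112466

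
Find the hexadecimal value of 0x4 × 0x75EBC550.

0x1D7AF1540

Multiply each base-16 digit by 4, carrying:
  0×4 = 0 → write 0
  5×4 = 20 → write 4 carry 1
  5×4+1 = 21 → write 5 carry 1
  C×4+1 = 49 → write 1 carry 3
  B×4+3 = 47 → write F carry 2
  E×4+2 = 58 → write A carry 3
  5×4+3 = 23 → write 7 carry 1
  7×4+1 = 29 → write D carry 1
  remaining carry: 1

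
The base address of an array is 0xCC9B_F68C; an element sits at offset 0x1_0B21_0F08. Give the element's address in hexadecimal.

Add column by column in base 16, right to left:
  C+8 = 4 carry 1
  8+0+1 = 9
  6+F = 5 carry 1
  F+0+1 = 0 carry 1
  B+1+1 = D
  9+2 = B
  C+B = 7 carry 1
  C+0+1 = D
  0+1 = 1

0x1D7BD0594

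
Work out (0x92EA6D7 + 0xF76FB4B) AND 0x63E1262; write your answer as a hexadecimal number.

Add column by column in base 16, right to left:
  7+B = 2 carry 1
  D+4+1 = 2 carry 1
  6+B+1 = 2 carry 1
  A+F+1 = A carry 1
  E+6+1 = 5 carry 1
  2+7+1 = A
  9+F = 8 carry 1
  final carry 1
Sum = 0x18A5A222; now AND with 0x63E1262:
  1&0=0, 8&6=0, A&3=2, 5&E=4, A&1=0, 2&2=2, 2&6=2, 2&2=2

0x240222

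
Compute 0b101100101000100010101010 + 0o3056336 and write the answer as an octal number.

0o57562610

0b101100101000100010101010 = 0o54504252 in octal.
Add column by column in base 8, right to left:
  2+6 = 0 carry 1
  5+3+1 = 1 carry 1
  2+3+1 = 6
  4+6 = 2 carry 1
  0+5+1 = 6
  5+0 = 5
  4+3 = 7
  5+0 = 5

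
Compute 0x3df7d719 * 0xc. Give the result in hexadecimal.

Multiply each base-16 digit by 12, carrying:
  9×12 = 108 → write c carry 6
  1×12+6 = 18 → write 2 carry 1
  7×12+1 = 85 → write 5 carry 5
  d×12+5 = 161 → write 1 carry 10
  7×12+10 = 94 → write e carry 5
  f×12+5 = 185 → write 9 carry 11
  d×12+11 = 167 → write 7 carry 10
  3×12+10 = 46 → write e carry 2
  remaining carry: 2

0x2e79e152c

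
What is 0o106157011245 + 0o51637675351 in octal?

0o160016706616

Add column by column in base 8, right to left:
  5+1 = 6
  4+5 = 1 carry 1
  2+3+1 = 6
  1+5 = 6
  1+7 = 0 carry 1
  0+6+1 = 7
  7+7 = 6 carry 1
  5+3+1 = 1 carry 1
  1+6+1 = 0 carry 1
  6+1+1 = 0 carry 1
  0+5+1 = 6
  1+0 = 1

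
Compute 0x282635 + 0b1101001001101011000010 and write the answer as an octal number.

0o27140367

0x282635 = 0o12023065 in octal.
0b1101001001101011000010 = 0o15115302 in octal.
Add column by column in base 8, right to left:
  5+2 = 7
  6+0 = 6
  0+3 = 3
  3+5 = 0 carry 1
  2+1+1 = 4
  0+1 = 1
  2+5 = 7
  1+1 = 2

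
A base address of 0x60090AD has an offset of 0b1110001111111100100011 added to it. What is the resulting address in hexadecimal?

0x6398FD0

0b1110001111111100100011 = 0x38FF23 in hexadecimal.
Add column by column in base 16, right to left:
  D+3 = 0 carry 1
  A+2+1 = D
  0+F = F
  9+F = 8 carry 1
  0+8+1 = 9
  0+3 = 3
  6+0 = 6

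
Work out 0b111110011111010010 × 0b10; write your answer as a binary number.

0b1111100111110100100

Multiply each base-2 digit by 2, carrying:
  0×2 = 0 → write 0
  1×2 = 2 → write 0 carry 1
  0×2+1 = 1 → write 1
  0×2 = 0 → write 0
  1×2 = 2 → write 0 carry 1
  0×2+1 = 1 → write 1
  1×2 = 2 → write 0 carry 1
  1×2+1 = 3 → write 1 carry 1
  1×2+1 = 3 → write 1 carry 1
  1×2+1 = 3 → write 1 carry 1
  1×2+1 = 3 → write 1 carry 1
  0×2+1 = 1 → write 1
  0×2 = 0 → write 0
  1×2 = 2 → write 0 carry 1
  1×2+1 = 3 → write 1 carry 1
  1×2+1 = 3 → write 1 carry 1
  1×2+1 = 3 → write 1 carry 1
  1×2+1 = 3 → write 1 carry 1
  remaining carry: 1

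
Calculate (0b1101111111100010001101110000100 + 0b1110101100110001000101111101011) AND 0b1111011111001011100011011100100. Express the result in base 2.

Add column by column in base 2, right to left:
  0+1 = 1
  0+1 = 1
  1+0 = 1
  0+1 = 1
  0+0 = 0
  0+1 = 1
  0+1 = 1
  1+1 = 0 carry 1
  1+1+1 = 1 carry 1
  1+1+1 = 1 carry 1
  0+0+1 = 1
  1+1 = 0 carry 1
  1+0+1 = 0 carry 1
  0+0+1 = 1
  0+0 = 0
  0+1 = 1
  1+0 = 1
  0+0 = 0
  0+0 = 0
  0+1 = 1
  1+1 = 0 carry 1
  1+0+1 = 0 carry 1
  1+0+1 = 0 carry 1
  1+1+1 = 1 carry 1
  1+1+1 = 1 carry 1
  1+0+1 = 0 carry 1
  1+1+1 = 1 carry 1
  1+0+1 = 0 carry 1
  0+1+1 = 0 carry 1
  1+1+1 = 1 carry 1
  1+1+1 = 1 carry 1
  final carry 1
Sum = 0b11100101100010011010011101101111; now AND with 0b1111011111001011100011011100100:
  11100101100010011010011101101111
& 01111011111001011100011011100100
= 01100001100000011000011001100100

0b1100001100000011000011001100100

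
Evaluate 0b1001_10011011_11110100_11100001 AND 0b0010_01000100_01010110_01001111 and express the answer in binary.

0b0000000000000101010001000001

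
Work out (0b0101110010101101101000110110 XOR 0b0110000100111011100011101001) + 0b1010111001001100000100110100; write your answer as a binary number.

0b1110101111100010010000010011

First 0b0101110010101101101000110110 XOR 0b0110000100111011100011101001 = 0b0011110110010110001011011111.
Add column by column in base 2, right to left:
  1+0 = 1
  1+0 = 1
  1+1 = 0 carry 1
  1+0+1 = 0 carry 1
  1+1+1 = 1 carry 1
  0+1+1 = 0 carry 1
  1+0+1 = 0 carry 1
  1+0+1 = 0 carry 1
  0+1+1 = 0 carry 1
  1+0+1 = 0 carry 1
  0+0+1 = 1
  0+0 = 0
  0+0 = 0
  1+0 = 1
  1+1 = 0 carry 1
  0+1+1 = 0 carry 1
  1+0+1 = 0 carry 1
  0+0+1 = 1
  0+1 = 1
  1+0 = 1
  1+0 = 1
  0+1 = 1
  1+1 = 0 carry 1
  1+1+1 = 1 carry 1
  1+0+1 = 0 carry 1
  1+1+1 = 1 carry 1
  0+0+1 = 1
  0+1 = 1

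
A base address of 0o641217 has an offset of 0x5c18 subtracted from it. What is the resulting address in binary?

0o641217 = 0b110100001010001111 in binary.
0x5c18 = 0b101110000011000 in binary.
Subtract column by column in base 2:
  1-0 → 1
  1-0 → 1
  1-0 → 1
  1-1 → 0
  0-1 → 1 (borrow)
  0-0-1 → 1 (borrow)
  0-0-1 → 1 (borrow)
  1-0-1 → 0
  0-0 → 0
  1-0 → 1
  0-1 → 1 (borrow)
  0-1-1 → 0 (borrow)
  0-1-1 → 0 (borrow)
  0-0-1 → 1 (borrow)
  1-1-1 → 1 (borrow)
  0-0-1 → 1 (borrow)
  1-0-1 → 0
  1-0 → 1

0b101110011001110111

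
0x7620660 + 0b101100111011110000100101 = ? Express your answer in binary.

0x7620660 = 0b111011000100000011001100000 in binary.
Add column by column in base 2, right to left:
  0+1 = 1
  0+0 = 0
  0+1 = 1
  0+0 = 0
  0+0 = 0
  1+1 = 0 carry 1
  1+0+1 = 0 carry 1
  0+0+1 = 1
  0+0 = 0
  1+0 = 1
  1+1 = 0 carry 1
  0+1+1 = 0 carry 1
  0+1+1 = 0 carry 1
  0+1+1 = 0 carry 1
  0+0+1 = 1
  0+1 = 1
  0+1 = 1
  1+1 = 0 carry 1
  0+0+1 = 1
  0+0 = 0
  0+1 = 1
  1+1 = 0 carry 1
  1+0+1 = 0 carry 1
  0+1+1 = 0 carry 1
  1+0+1 = 0 carry 1
  1+0+1 = 0 carry 1
  1+0+1 = 0 carry 1
  final carry 1

0b1000000101011100001010000101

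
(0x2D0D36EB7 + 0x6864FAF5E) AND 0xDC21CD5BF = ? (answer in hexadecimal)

0x942001415

Add column by column in base 16, right to left:
  7+E = 5 carry 1
  B+5+1 = 1 carry 1
  E+F+1 = E carry 1
  6+A+1 = 1 carry 1
  3+F+1 = 3 carry 1
  D+4+1 = 2 carry 1
  0+6+1 = 7
  D+8 = 5 carry 1
  2+6+1 = 9
Sum = 0x957231E15; now AND with 0xDC21CD5BF:
  9&D=9, 5&C=4, 7&2=2, 2&1=0, 3&C=0, 1&D=1, E&5=4, 1&B=1, 5&F=5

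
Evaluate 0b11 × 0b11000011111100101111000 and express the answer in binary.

Multiply each base-2 digit by 3, carrying:
  0×3 = 0 → write 0
  0×3 = 0 → write 0
  0×3 = 0 → write 0
  1×3 = 3 → write 1 carry 1
  1×3+1 = 4 → write 0 carry 2
  1×3+2 = 5 → write 1 carry 2
  1×3+2 = 5 → write 1 carry 2
  0×3+2 = 2 → write 0 carry 1
  1×3+1 = 4 → write 0 carry 2
  0×3+2 = 2 → write 0 carry 1
  0×3+1 = 1 → write 1
  1×3 = 3 → write 1 carry 1
  1×3+1 = 4 → write 0 carry 2
  1×3+2 = 5 → write 1 carry 2
  1×3+2 = 5 → write 1 carry 2
  1×3+2 = 5 → write 1 carry 2
  1×3+2 = 5 → write 1 carry 2
  0×3+2 = 2 → write 0 carry 1
  0×3+1 = 1 → write 1
  0×3 = 0 → write 0
  0×3 = 0 → write 0
  1×3 = 3 → write 1 carry 1
  1×3+1 = 4 → write 0 carry 2
  remaining carry: 10

0b1001001011110110001101000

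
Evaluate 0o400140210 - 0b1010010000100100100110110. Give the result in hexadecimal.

0x2B87752

0o400140210 = 0x400C088 in hexadecimal.
0b1010010000100100100110110 = 0x1484936 in hexadecimal.
Subtract column by column in base 16:
  8-6 → 2
  8-3 → 5
  0-9 → 7 (borrow)
  C-4-1 → 7
  0-8 → 8 (borrow)
  0-4-1 → B (borrow)
  4-1-1 → 2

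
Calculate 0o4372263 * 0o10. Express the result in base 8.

0o43722630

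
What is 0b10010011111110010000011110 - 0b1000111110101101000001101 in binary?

0b1001100001000101000010001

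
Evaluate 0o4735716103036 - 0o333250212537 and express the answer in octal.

Subtract column by column in base 8:
  6-7 → 7 (borrow)
  3-3-1 → 7 (borrow)
  0-5-1 → 2 (borrow)
  3-2-1 → 0
  0-1 → 7 (borrow)
  1-2-1 → 6 (borrow)
  6-0-1 → 5
  1-5 → 4 (borrow)
  7-2-1 → 4
  5-3 → 2
  3-3 → 0
  7-3 → 4
  4-0 → 4

0o4402445670277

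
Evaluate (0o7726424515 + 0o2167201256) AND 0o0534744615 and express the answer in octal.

0o114604611

Add column by column in base 8, right to left:
  5+6 = 3 carry 1
  1+5+1 = 7
  5+2 = 7
  4+1 = 5
  2+0 = 2
  4+2 = 6
  6+7 = 5 carry 1
  2+6+1 = 1 carry 1
  7+1+1 = 1 carry 1
  7+2+1 = 2 carry 1
  final carry 1
Sum = 0o12115625773; now AND with 0o0534744615:
  1&0=0, 2&0=0, 1&5=1, 1&3=1, 5&4=4, 6&7=6, 2&4=0, 5&4=4, 7&6=6, 7&1=1, 3&5=1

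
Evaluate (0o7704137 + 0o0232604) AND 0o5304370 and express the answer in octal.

0o104340

Add column by column in base 8, right to left:
  7+4 = 3 carry 1
  3+0+1 = 4
  1+6 = 7
  4+2 = 6
  0+3 = 3
  7+2 = 1 carry 1
  7+0+1 = 0 carry 1
  final carry 1
Sum = 0o10136743; now AND with 0o5304370:
  1&0=0, 0&5=0, 1&3=1, 3&0=0, 6&4=4, 7&3=3, 4&7=4, 3&0=0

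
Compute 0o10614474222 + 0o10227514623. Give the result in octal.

Add column by column in base 8, right to left:
  2+3 = 5
  2+2 = 4
  2+6 = 0 carry 1
  4+4+1 = 1 carry 1
  7+1+1 = 1 carry 1
  4+5+1 = 2 carry 1
  4+7+1 = 4 carry 1
  1+2+1 = 4
  6+2 = 0 carry 1
  0+0+1 = 1
  1+1 = 2

0o21044211045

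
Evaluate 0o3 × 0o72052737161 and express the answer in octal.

0o256200635523

Multiply each base-8 digit by 3, carrying:
  1×3 = 3 → write 3
  6×3 = 18 → write 2 carry 2
  1×3+2 = 5 → write 5
  7×3 = 21 → write 5 carry 2
  3×3+2 = 11 → write 3 carry 1
  7×3+1 = 22 → write 6 carry 2
  2×3+2 = 8 → write 0 carry 1
  5×3+1 = 16 → write 0 carry 2
  0×3+2 = 2 → write 2
  2×3 = 6 → write 6
  7×3 = 21 → write 5 carry 2
  remaining carry: 2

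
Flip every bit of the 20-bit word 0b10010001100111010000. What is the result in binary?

Invert each bit: 10010001100111010000 → 01101110011000101111.

0b01101110011000101111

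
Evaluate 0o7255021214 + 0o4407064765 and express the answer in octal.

0o13664106201

Add column by column in base 8, right to left:
  4+5 = 1 carry 1
  1+6+1 = 0 carry 1
  2+7+1 = 2 carry 1
  1+4+1 = 6
  2+6 = 0 carry 1
  0+0+1 = 1
  5+7 = 4 carry 1
  5+0+1 = 6
  2+4 = 6
  7+4 = 3 carry 1
  final carry 1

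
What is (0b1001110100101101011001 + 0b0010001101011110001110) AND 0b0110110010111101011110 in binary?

Add column by column in base 2, right to left:
  1+0 = 1
  0+1 = 1
  0+1 = 1
  1+1 = 0 carry 1
  1+0+1 = 0 carry 1
  0+0+1 = 1
  1+0 = 1
  0+1 = 1
  1+1 = 0 carry 1
  1+1+1 = 1 carry 1
  0+1+1 = 0 carry 1
  1+0+1 = 0 carry 1
  0+1+1 = 0 carry 1
  0+0+1 = 1
  1+1 = 0 carry 1
  0+1+1 = 0 carry 1
  1+0+1 = 0 carry 1
  1+0+1 = 0 carry 1
  1+0+1 = 0 carry 1
  0+1+1 = 0 carry 1
  0+0+1 = 1
  1+0 = 1
Sum = 0b1100000010001011100111; now AND with 0b0110110010111101011110:
  1100000010001011100111
& 0110110010111101011110
= 0100000010001001000110

0b100000010001001000110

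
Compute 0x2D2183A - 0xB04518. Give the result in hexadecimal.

0x221D322

Subtract column by column in base 16:
  A-8 → 2
  3-1 → 2
  8-5 → 3
  1-4 → D (borrow)
  2-0-1 → 1
  D-B → 2
  2-0 → 2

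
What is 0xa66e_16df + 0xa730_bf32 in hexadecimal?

0x14d9ed611

Add column by column in base 16, right to left:
  f+2 = 1 carry 1
  d+3+1 = 1 carry 1
  6+f+1 = 6 carry 1
  1+b+1 = d
  e+0 = e
  6+3 = 9
  6+7 = d
  a+a = 4 carry 1
  final carry 1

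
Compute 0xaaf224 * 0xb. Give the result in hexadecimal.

Multiply each base-16 digit by 11, carrying:
  4×11 = 44 → write c carry 2
  2×11+2 = 24 → write 8 carry 1
  2×11+1 = 23 → write 7 carry 1
  f×11+1 = 166 → write 6 carry 10
  a×11+10 = 120 → write 8 carry 7
  a×11+7 = 117 → write 5 carry 7
  remaining carry: 7

0x758678c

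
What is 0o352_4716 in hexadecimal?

Each octal digit is 3 bits: 3=011 5=101 2=010 4=100 7=111 1=001 6=110.
Group the bits into nibbles: 1110 1010 1001 1100 1110 → EA9CE.

0xEA9CE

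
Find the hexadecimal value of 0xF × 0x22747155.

0x204D2A3FB

Multiply each base-16 digit by 15, carrying:
  5×15 = 75 → write B carry 4
  5×15+4 = 79 → write F carry 4
  1×15+4 = 19 → write 3 carry 1
  7×15+1 = 106 → write A carry 6
  4×15+6 = 66 → write 2 carry 4
  7×15+4 = 109 → write D carry 6
  2×15+6 = 36 → write 4 carry 2
  2×15+2 = 32 → write 0 carry 2
  remaining carry: 2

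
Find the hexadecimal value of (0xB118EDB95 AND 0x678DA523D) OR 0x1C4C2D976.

0xB118EDB95 AND 0x678DA523D = 0x2108A5215.
Then OR with 0x1C4C2D976.

0x3D4CADB77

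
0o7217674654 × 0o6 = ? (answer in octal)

0o53537155010

Multiply each base-8 digit by 6, carrying:
  4×6 = 24 → write 0 carry 3
  5×6+3 = 33 → write 1 carry 4
  6×6+4 = 40 → write 0 carry 5
  4×6+5 = 29 → write 5 carry 3
  7×6+3 = 45 → write 5 carry 5
  6×6+5 = 41 → write 1 carry 5
  7×6+5 = 47 → write 7 carry 5
  1×6+5 = 11 → write 3 carry 1
  2×6+1 = 13 → write 5 carry 1
  7×6+1 = 43 → write 3 carry 5
  remaining carry: 5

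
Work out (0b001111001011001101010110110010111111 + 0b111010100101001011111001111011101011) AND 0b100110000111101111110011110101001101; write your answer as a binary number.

Add column by column in base 2, right to left:
  1+1 = 0 carry 1
  1+1+1 = 1 carry 1
  1+0+1 = 0 carry 1
  1+1+1 = 1 carry 1
  1+0+1 = 0 carry 1
  1+1+1 = 1 carry 1
  0+1+1 = 0 carry 1
  1+1+1 = 1 carry 1
  0+0+1 = 1
  0+1 = 1
  1+1 = 0 carry 1
  1+1+1 = 1 carry 1
  0+1+1 = 0 carry 1
  1+0+1 = 0 carry 1
  1+0+1 = 0 carry 1
  0+1+1 = 0 carry 1
  1+1+1 = 1 carry 1
  0+1+1 = 0 carry 1
  1+1+1 = 1 carry 1
  0+1+1 = 0 carry 1
  1+0+1 = 0 carry 1
  1+1+1 = 1 carry 1
  0+0+1 = 1
  0+0 = 0
  1+1 = 0 carry 1
  1+0+1 = 0 carry 1
  0+1+1 = 0 carry 1
  1+0+1 = 0 carry 1
  0+0+1 = 1
  0+1 = 1
  1+0 = 1
  1+1 = 0 carry 1
  1+0+1 = 0 carry 1
  1+1+1 = 1 carry 1
  0+1+1 = 0 carry 1
  0+1+1 = 0 carry 1
  final carry 1
Sum = 0b1001001110000011001010000101110101010; now AND with 0b100110000111101111110011110101001101:
  1001001110000011001010000101110101010
& 0100110000111101111110011110101001101
= 0000000000000001001010000100100001000

0b1001010000100100001000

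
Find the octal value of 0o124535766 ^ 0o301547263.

XOR each oct digit independently (no carries):
  1^3=2, 2^0=2, 4^1=5, 5^5=0, 3^4=7, 5^7=2, 7^2=5, 6^6=0, 6^3=5

0o225072505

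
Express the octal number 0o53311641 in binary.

0b101011011001001110100001

Each octal digit is 3 bits: 5=101 3=011 3=011 1=001 1=001 6=110 4=100 1=001.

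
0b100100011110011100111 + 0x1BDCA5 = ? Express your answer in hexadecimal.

0x2E198C

0b100100011110011100111 = 0x123CE7 in hexadecimal.
Add column by column in base 16, right to left:
  7+5 = C
  E+A = 8 carry 1
  C+C+1 = 9 carry 1
  3+D+1 = 1 carry 1
  2+B+1 = E
  1+1 = 2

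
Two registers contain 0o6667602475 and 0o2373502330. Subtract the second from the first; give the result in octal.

Subtract column by column in base 8:
  5-0 → 5
  7-3 → 4
  4-3 → 1
  2-2 → 0
  0-0 → 0
  6-5 → 1
  7-3 → 4
  6-7 → 7 (borrow)
  6-3-1 → 2
  6-2 → 4

0o4274100145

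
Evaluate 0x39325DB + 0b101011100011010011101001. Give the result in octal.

0x39325DB = 0o344622733 in octal.
0b101011100011010011101001 = 0o53432351 in octal.
Add column by column in base 8, right to left:
  3+1 = 4
  3+5 = 0 carry 1
  7+3+1 = 3 carry 1
  2+2+1 = 5
  2+3 = 5
  6+4 = 2 carry 1
  4+3+1 = 0 carry 1
  4+5+1 = 2 carry 1
  3+0+1 = 4

0o420255304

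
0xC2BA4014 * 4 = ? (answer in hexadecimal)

0x30AE90050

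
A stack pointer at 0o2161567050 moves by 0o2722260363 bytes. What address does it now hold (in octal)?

Add column by column in base 8, right to left:
  0+3 = 3
  5+6 = 3 carry 1
  0+3+1 = 4
  7+0 = 7
  6+6 = 4 carry 1
  5+2+1 = 0 carry 1
  1+2+1 = 4
  6+2 = 0 carry 1
  1+7+1 = 1 carry 1
  2+2+1 = 5

0o5104047433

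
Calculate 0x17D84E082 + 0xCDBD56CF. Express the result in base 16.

0x24B423751

Add column by column in base 16, right to left:
  2+F = 1 carry 1
  8+C+1 = 5 carry 1
  0+6+1 = 7
  E+5 = 3 carry 1
  4+D+1 = 2 carry 1
  8+B+1 = 4 carry 1
  D+D+1 = B carry 1
  7+C+1 = 4 carry 1
  1+0+1 = 2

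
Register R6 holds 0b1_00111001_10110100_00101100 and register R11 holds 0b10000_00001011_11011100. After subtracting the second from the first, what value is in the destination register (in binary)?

0b1001010011010100001010000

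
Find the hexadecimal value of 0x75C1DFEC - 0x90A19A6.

Subtract column by column in base 16:
  C-6 → 6
  E-A → 4
  F-9 → 6
  D-1 → C
  1-A → 7 (borrow)
  C-0-1 → B
  5-9 → C (borrow)
  7-0-1 → 6

0x6CB7C646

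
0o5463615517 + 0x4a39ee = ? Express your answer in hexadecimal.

0o5463615517 = 0x2ccf1b4f in hexadecimal.
Add column by column in base 16, right to left:
  f+e = d carry 1
  4+e+1 = 3 carry 1
  b+9+1 = 5 carry 1
  1+3+1 = 5
  f+a = 9 carry 1
  c+4+1 = 1 carry 1
  c+0+1 = d
  2+0 = 2

0x2d19553d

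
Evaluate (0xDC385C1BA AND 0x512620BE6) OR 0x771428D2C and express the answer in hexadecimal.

0xDC385C1BA AND 0x512620BE6 = 0x5020001A2.
Then OR with 0x771428D2C.

0x773428DAE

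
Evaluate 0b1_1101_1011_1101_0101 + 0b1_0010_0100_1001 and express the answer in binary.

0b11110111000011110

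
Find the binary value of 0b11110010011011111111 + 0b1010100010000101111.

0b101000110101100101110

Add column by column in base 2, right to left:
  1+1 = 0 carry 1
  1+1+1 = 1 carry 1
  1+1+1 = 1 carry 1
  1+1+1 = 1 carry 1
  1+0+1 = 0 carry 1
  1+1+1 = 1 carry 1
  1+0+1 = 0 carry 1
  1+0+1 = 0 carry 1
  0+0+1 = 1
  1+0 = 1
  1+1 = 0 carry 1
  0+0+1 = 1
  0+0 = 0
  1+0 = 1
  0+1 = 1
  0+0 = 0
  1+1 = 0 carry 1
  1+0+1 = 0 carry 1
  1+1+1 = 1 carry 1
  1+0+1 = 0 carry 1
  final carry 1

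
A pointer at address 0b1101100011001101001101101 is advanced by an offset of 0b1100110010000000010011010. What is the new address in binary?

Add column by column in base 2, right to left:
  1+0 = 1
  0+1 = 1
  1+0 = 1
  1+1 = 0 carry 1
  0+1+1 = 0 carry 1
  1+0+1 = 0 carry 1
  1+0+1 = 0 carry 1
  0+1+1 = 0 carry 1
  0+0+1 = 1
  1+0 = 1
  0+0 = 0
  1+0 = 1
  1+0 = 1
  0+0 = 0
  0+0 = 0
  1+0 = 1
  1+1 = 0 carry 1
  0+0+1 = 1
  0+0 = 0
  0+1 = 1
  1+1 = 0 carry 1
  1+0+1 = 0 carry 1
  0+0+1 = 1
  1+1 = 0 carry 1
  1+1+1 = 1 carry 1
  final carry 1

0b11010010101001101100000111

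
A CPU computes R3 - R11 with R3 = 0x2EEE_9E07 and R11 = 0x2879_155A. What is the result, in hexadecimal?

0x67588AD

Subtract column by column in base 16:
  7-A → D (borrow)
  0-5-1 → A (borrow)
  E-5-1 → 8
  9-1 → 8
  E-9 → 5
  E-7 → 7
  E-8 → 6
  2-2 → 0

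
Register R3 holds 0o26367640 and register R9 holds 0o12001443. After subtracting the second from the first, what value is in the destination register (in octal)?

0o14366175

Subtract column by column in base 8:
  0-3 → 5 (borrow)
  4-4-1 → 7 (borrow)
  6-4-1 → 1
  7-1 → 6
  6-0 → 6
  3-0 → 3
  6-2 → 4
  2-1 → 1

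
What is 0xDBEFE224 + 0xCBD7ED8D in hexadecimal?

0x1A7C7CFB1

Add column by column in base 16, right to left:
  4+D = 1 carry 1
  2+8+1 = B
  2+D = F
  E+E = C carry 1
  F+7+1 = 7 carry 1
  E+D+1 = C carry 1
  B+B+1 = 7 carry 1
  D+C+1 = A carry 1
  final carry 1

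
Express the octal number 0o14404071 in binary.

Each octal digit is 3 bits: 1=001 4=100 4=100 0=000 4=100 0=000 7=111 1=001.

0b1100100000100000111001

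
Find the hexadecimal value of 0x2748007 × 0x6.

Multiply each base-16 digit by 6, carrying:
  7×6 = 42 → write A carry 2
  0×6+2 = 2 → write 2
  0×6 = 0 → write 0
  8×6 = 48 → write 0 carry 3
  4×6+3 = 27 → write B carry 1
  7×6+1 = 43 → write B carry 2
  2×6+2 = 14 → write E

0xEBB002A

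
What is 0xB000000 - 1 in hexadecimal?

The trailing 6 digits are 0, so subtracting 1 borrows through: they become F and the next digit up decrements.

0xAFFFFFF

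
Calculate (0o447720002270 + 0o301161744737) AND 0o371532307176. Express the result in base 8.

0o351100307026

Add column by column in base 8, right to left:
  0+7 = 7
  7+3 = 2 carry 1
  2+7+1 = 2 carry 1
  2+4+1 = 7
  0+4 = 4
  0+7 = 7
  0+1 = 1
  2+6 = 0 carry 1
  7+1+1 = 1 carry 1
  7+1+1 = 1 carry 1
  4+0+1 = 5
  4+3 = 7
Sum = 0o751101747227; now AND with 0o371532307176:
  7&3=3, 5&7=5, 1&1=1, 1&5=1, 0&3=0, 1&2=0, 7&3=3, 4&0=0, 7&7=7, 2&1=0, 2&7=2, 7&6=6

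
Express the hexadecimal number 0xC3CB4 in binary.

Expand each hex digit to 4 bits: C=1100 3=0011 C=1100 B=1011 4=0100.

0b11000011110010110100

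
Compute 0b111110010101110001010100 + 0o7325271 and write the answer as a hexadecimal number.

0b111110010101110001010100 = 0xF95C54 in hexadecimal.
0o7325271 = 0x1DAAB9 in hexadecimal.
Add column by column in base 16, right to left:
  4+9 = D
  5+B = 0 carry 1
  C+A+1 = 7 carry 1
  5+A+1 = 0 carry 1
  9+D+1 = 7 carry 1
  F+1+1 = 1 carry 1
  final carry 1

0x117070D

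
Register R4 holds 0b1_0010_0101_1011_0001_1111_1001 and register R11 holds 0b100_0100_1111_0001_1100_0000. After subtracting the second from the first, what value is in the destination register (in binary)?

0b111000001100000000111001

Subtract column by column in base 2:
  1-0 → 1
  0-0 → 0
  0-0 → 0
  1-0 → 1
  1-0 → 1
  1-0 → 1
  1-1 → 0
  1-1 → 0
  1-1 → 0
  0-0 → 0
  0-0 → 0
  0-0 → 0
  1-1 → 0
  1-1 → 0
  0-1 → 1 (borrow)
  1-1-1 → 1 (borrow)
  1-0-1 → 0
  0-0 → 0
  1-1 → 0
  0-0 → 0
  0-0 → 0
  1-0 → 1
  0-1 → 1 (borrow)
  0-0-1 → 1 (borrow)
  1-0-1 → 0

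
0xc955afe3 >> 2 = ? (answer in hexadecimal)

2 bits is not a whole number of base-16 digits; in binary: 11001001010101011010111111100011 >> 2 = 110010010101010110101111111000.

0x32556bf8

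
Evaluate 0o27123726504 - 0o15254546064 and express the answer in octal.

Subtract column by column in base 8:
  4-4 → 0
  0-6 → 2 (borrow)
  5-0-1 → 4
  6-6 → 0
  2-4 → 6 (borrow)
  7-5-1 → 1
  3-4 → 7 (borrow)
  2-5-1 → 4 (borrow)
  1-2-1 → 6 (borrow)
  7-5-1 → 1
  2-1 → 1

0o11647160420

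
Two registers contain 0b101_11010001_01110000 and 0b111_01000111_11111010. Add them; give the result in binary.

Add column by column in base 2, right to left:
  0+0 = 0
  0+1 = 1
  0+0 = 0
  0+1 = 1
  1+1 = 0 carry 1
  1+1+1 = 1 carry 1
  1+1+1 = 1 carry 1
  0+1+1 = 0 carry 1
  1+1+1 = 1 carry 1
  0+1+1 = 0 carry 1
  0+1+1 = 0 carry 1
  0+0+1 = 1
  1+0 = 1
  0+0 = 0
  1+1 = 0 carry 1
  1+0+1 = 0 carry 1
  1+1+1 = 1 carry 1
  0+1+1 = 0 carry 1
  1+1+1 = 1 carry 1
  final carry 1

0b11010001100101101010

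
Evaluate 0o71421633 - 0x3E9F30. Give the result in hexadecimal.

0o71421633 = 0xE6239B in hexadecimal.
Subtract column by column in base 16:
  B-0 → B
  9-3 → 6
  3-F → 4 (borrow)
  2-9-1 → 8 (borrow)
  6-E-1 → 7 (borrow)
  E-3-1 → A

0xA7846B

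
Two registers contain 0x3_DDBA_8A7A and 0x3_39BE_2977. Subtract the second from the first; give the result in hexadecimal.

0xA3FC6103

Subtract column by column in base 16:
  A-7 → 3
  7-7 → 0
  A-9 → 1
  8-2 → 6
  A-E → C (borrow)
  B-B-1 → F (borrow)
  D-9-1 → 3
  D-3 → A
  3-3 → 0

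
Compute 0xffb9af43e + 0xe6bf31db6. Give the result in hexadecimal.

0x1e678e11f4

Add column by column in base 16, right to left:
  e+6 = 4 carry 1
  3+b+1 = f
  4+d = 1 carry 1
  f+1+1 = 1 carry 1
  a+3+1 = e
  9+f = 8 carry 1
  b+b+1 = 7 carry 1
  f+6+1 = 6 carry 1
  f+e+1 = e carry 1
  final carry 1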